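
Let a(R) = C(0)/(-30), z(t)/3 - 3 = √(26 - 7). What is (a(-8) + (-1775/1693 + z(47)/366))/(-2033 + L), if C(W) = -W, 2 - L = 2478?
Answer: 211471/931315914 - √19/550098 ≈ 0.00021914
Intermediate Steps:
L = -2476 (L = 2 - 1*2478 = 2 - 2478 = -2476)
z(t) = 9 + 3*√19 (z(t) = 9 + 3*√(26 - 7) = 9 + 3*√19)
a(R) = 0 (a(R) = -1*0/(-30) = 0*(-1/30) = 0)
(a(-8) + (-1775/1693 + z(47)/366))/(-2033 + L) = (0 + (-1775/1693 + (9 + 3*√19)/366))/(-2033 - 2476) = (0 + (-1775*1/1693 + (9 + 3*√19)*(1/366)))/(-4509) = (0 + (-1775/1693 + (3/122 + √19/122)))*(-1/4509) = (0 + (-211471/206546 + √19/122))*(-1/4509) = (-211471/206546 + √19/122)*(-1/4509) = 211471/931315914 - √19/550098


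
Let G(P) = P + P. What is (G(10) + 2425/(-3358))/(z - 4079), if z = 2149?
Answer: -12947/1296188 ≈ -0.0099885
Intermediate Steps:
G(P) = 2*P
(G(10) + 2425/(-3358))/(z - 4079) = (2*10 + 2425/(-3358))/(2149 - 4079) = (20 + 2425*(-1/3358))/(-1930) = (20 - 2425/3358)*(-1/1930) = (64735/3358)*(-1/1930) = -12947/1296188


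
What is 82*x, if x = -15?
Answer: -1230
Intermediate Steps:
82*x = 82*(-15) = -1230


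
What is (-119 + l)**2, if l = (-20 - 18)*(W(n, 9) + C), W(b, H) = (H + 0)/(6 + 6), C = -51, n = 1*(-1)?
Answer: 12823561/4 ≈ 3.2059e+6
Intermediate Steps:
n = -1
W(b, H) = H/12
l = 3819/2 (l = (-20 - 18)*((1/12)*9 - 51) = -38*(3/4 - 51) = -38*(-201/4) = 3819/2 ≈ 1909.5)
(-119 + l)**2 = (-119 + 3819/2)**2 = (3581/2)**2 = 12823561/4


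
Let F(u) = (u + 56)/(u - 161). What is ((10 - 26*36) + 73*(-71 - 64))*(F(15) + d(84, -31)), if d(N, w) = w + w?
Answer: 98355063/146 ≈ 6.7367e+5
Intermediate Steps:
d(N, w) = 2*w
F(u) = (56 + u)/(-161 + u)
((10 - 26*36) + 73*(-71 - 64))*(F(15) + d(84, -31)) = ((10 - 26*36) + 73*(-71 - 64))*((56 + 15)/(-161 + 15) + 2*(-31)) = ((10 - 936) + 73*(-135))*(71/(-146) - 62) = (-926 - 9855)*(-1/146*71 - 62) = -10781*(-71/146 - 62) = -10781*(-9123/146) = 98355063/146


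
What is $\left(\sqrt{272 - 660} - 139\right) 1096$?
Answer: $-152344 + 2192 i \sqrt{97} \approx -1.5234 \cdot 10^{5} + 21589.0 i$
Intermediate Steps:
$\left(\sqrt{272 - 660} - 139\right) 1096 = \left(\sqrt{-388} - 139\right) 1096 = \left(2 i \sqrt{97} - 139\right) 1096 = \left(-139 + 2 i \sqrt{97}\right) 1096 = -152344 + 2192 i \sqrt{97}$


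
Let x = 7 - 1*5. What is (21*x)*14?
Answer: 588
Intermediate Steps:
x = 2 (x = 7 - 5 = 2)
(21*x)*14 = (21*2)*14 = 42*14 = 588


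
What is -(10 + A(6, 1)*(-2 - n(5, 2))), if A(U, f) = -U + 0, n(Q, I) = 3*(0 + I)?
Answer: -58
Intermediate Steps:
n(Q, I) = 3*I
A(U, f) = -U
-(10 + A(6, 1)*(-2 - n(5, 2))) = -(10 + (-1*6)*(-2 - 3*2)) = -(10 - 6*(-2 - 1*6)) = -(10 - 6*(-2 - 6)) = -(10 - 6*(-8)) = -(10 + 48) = -1*58 = -58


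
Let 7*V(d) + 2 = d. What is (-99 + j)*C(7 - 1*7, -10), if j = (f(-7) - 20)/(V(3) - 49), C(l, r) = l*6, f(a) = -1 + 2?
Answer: 0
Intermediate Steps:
V(d) = -2/7 + d/7
f(a) = 1
C(l, r) = 6*l
j = 7/18 (j = (1 - 20)/((-2/7 + (⅐)*3) - 49) = -19/((-2/7 + 3/7) - 49) = -19/(⅐ - 49) = -19/(-342/7) = -19*(-7/342) = 7/18 ≈ 0.38889)
(-99 + j)*C(7 - 1*7, -10) = (-99 + 7/18)*(6*(7 - 1*7)) = -1775*(7 - 7)/3 = -1775*0/3 = -1775/18*0 = 0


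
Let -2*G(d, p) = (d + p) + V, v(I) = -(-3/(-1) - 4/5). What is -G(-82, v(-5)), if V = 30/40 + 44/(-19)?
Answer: -32591/760 ≈ -42.883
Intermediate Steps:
V = -119/76 (V = 30*(1/40) + 44*(-1/19) = 3/4 - 44/19 = -119/76 ≈ -1.5658)
v(I) = -11/5 (v(I) = -(-3*(-1) - 4*1/5) = -(3 - 4/5) = -1*11/5 = -11/5)
G(d, p) = 119/152 - d/2 - p/2 (G(d, p) = -((d + p) - 119/76)/2 = -(-119/76 + d + p)/2 = 119/152 - d/2 - p/2)
-G(-82, v(-5)) = -(119/152 - 1/2*(-82) - 1/2*(-11/5)) = -(119/152 + 41 + 11/10) = -1*32591/760 = -32591/760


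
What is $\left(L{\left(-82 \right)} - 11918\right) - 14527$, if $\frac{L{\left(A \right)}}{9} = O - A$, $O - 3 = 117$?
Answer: $-24627$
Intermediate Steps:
$O = 120$ ($O = 3 + 117 = 120$)
$L{\left(A \right)} = 1080 - 9 A$ ($L{\left(A \right)} = 9 \left(120 - A\right) = 1080 - 9 A$)
$\left(L{\left(-82 \right)} - 11918\right) - 14527 = \left(\left(1080 - -738\right) - 11918\right) - 14527 = \left(\left(1080 + 738\right) - 11918\right) - 14527 = \left(1818 - 11918\right) - 14527 = -10100 - 14527 = -24627$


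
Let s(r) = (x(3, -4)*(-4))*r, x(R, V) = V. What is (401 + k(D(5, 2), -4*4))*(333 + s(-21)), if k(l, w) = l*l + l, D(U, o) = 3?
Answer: -1239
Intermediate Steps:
s(r) = 16*r (s(r) = (-4*(-4))*r = 16*r)
k(l, w) = l + l² (k(l, w) = l² + l = l + l²)
(401 + k(D(5, 2), -4*4))*(333 + s(-21)) = (401 + 3*(1 + 3))*(333 + 16*(-21)) = (401 + 3*4)*(333 - 336) = (401 + 12)*(-3) = 413*(-3) = -1239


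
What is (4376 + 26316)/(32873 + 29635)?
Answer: 7673/15627 ≈ 0.49101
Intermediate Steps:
(4376 + 26316)/(32873 + 29635) = 30692/62508 = 30692*(1/62508) = 7673/15627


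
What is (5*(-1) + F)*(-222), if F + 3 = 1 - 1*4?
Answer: 2442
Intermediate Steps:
F = -6 (F = -3 + (1 - 1*4) = -3 + (1 - 4) = -3 - 3 = -6)
(5*(-1) + F)*(-222) = (5*(-1) - 6)*(-222) = (-5 - 6)*(-222) = -11*(-222) = 2442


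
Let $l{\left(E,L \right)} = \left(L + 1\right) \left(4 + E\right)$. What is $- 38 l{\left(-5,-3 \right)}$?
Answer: $-76$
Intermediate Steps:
$l{\left(E,L \right)} = \left(1 + L\right) \left(4 + E\right)$
$- 38 l{\left(-5,-3 \right)} = - 38 \left(4 - 5 + 4 \left(-3\right) - -15\right) = - 38 \left(4 - 5 - 12 + 15\right) = \left(-38\right) 2 = -76$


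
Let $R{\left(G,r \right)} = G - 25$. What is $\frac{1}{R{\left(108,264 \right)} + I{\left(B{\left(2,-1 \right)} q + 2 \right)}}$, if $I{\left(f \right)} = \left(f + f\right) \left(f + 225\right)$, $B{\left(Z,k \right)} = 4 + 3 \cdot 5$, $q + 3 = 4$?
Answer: $\frac{1}{10415} \approx 9.6015 \cdot 10^{-5}$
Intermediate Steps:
$q = 1$ ($q = -3 + 4 = 1$)
$B{\left(Z,k \right)} = 19$ ($B{\left(Z,k \right)} = 4 + 15 = 19$)
$I{\left(f \right)} = 2 f \left(225 + f\right)$
$R{\left(G,r \right)} = -25 + G$ ($R{\left(G,r \right)} = G - 25 = -25 + G$)
$\frac{1}{R{\left(108,264 \right)} + I{\left(B{\left(2,-1 \right)} q + 2 \right)}} = \frac{1}{\left(-25 + 108\right) + 2 \left(19 \cdot 1 + 2\right) \left(225 + \left(19 \cdot 1 + 2\right)\right)} = \frac{1}{83 + 2 \left(19 + 2\right) \left(225 + \left(19 + 2\right)\right)} = \frac{1}{83 + 2 \cdot 21 \left(225 + 21\right)} = \frac{1}{83 + 2 \cdot 21 \cdot 246} = \frac{1}{83 + 10332} = \frac{1}{10415}$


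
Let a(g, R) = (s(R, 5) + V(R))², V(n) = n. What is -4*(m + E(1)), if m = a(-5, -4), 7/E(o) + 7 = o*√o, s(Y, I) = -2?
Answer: -418/3 ≈ -139.33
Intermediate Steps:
E(o) = 7/(-7 + o^(3/2)) (E(o) = 7/(-7 + o*√o) = 7/(-7 + o^(3/2)))
a(g, R) = (-2 + R)²
m = 36 (m = (-2 - 4)² = (-6)² = 36)
-4*(m + E(1)) = -4*(36 + 7/(-7 + 1^(3/2))) = -4*(36 + 7/(-7 + 1)) = -4*(36 + 7/(-6)) = -4*(36 + 7*(-⅙)) = -4*(36 - 7/6) = -4*209/6 = -418/3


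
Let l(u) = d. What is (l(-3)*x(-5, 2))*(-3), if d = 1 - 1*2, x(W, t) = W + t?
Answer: -9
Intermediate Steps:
d = -1 (d = 1 - 2 = -1)
l(u) = -1
(l(-3)*x(-5, 2))*(-3) = -(-5 + 2)*(-3) = -1*(-3)*(-3) = 3*(-3) = -9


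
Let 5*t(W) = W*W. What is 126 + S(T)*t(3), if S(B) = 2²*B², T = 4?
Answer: 1206/5 ≈ 241.20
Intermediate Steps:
t(W) = W²/5 (t(W) = (W*W)/5 = W²/5)
S(B) = 4*B²
126 + S(T)*t(3) = 126 + (4*4²)*((⅕)*3²) = 126 + (4*16)*((⅕)*9) = 126 + 64*(9/5) = 126 + 576/5 = 1206/5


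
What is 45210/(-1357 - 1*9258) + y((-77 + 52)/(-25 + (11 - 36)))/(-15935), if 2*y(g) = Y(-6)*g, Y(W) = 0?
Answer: -822/193 ≈ -4.2591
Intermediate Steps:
y(g) = 0 (y(g) = (0*g)/2 = (1/2)*0 = 0)
45210/(-1357 - 1*9258) + y((-77 + 52)/(-25 + (11 - 36)))/(-15935) = 45210/(-1357 - 1*9258) + 0/(-15935) = 45210/(-1357 - 9258) + 0*(-1/15935) = 45210/(-10615) + 0 = 45210*(-1/10615) + 0 = -822/193 + 0 = -822/193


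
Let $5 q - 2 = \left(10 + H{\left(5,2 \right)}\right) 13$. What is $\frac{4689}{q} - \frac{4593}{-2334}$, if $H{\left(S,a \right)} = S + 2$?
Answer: $\frac{18581623}{173494} \approx 107.1$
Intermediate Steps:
$H{\left(S,a \right)} = 2 + S$
$q = \frac{223}{5}$ ($q = \frac{2}{5} + \frac{\left(10 + \left(2 + 5\right)\right) 13}{5} = \frac{2}{5} + \frac{\left(10 + 7\right) 13}{5} = \frac{2}{5} + \frac{17 \cdot 13}{5} = \frac{2}{5} + \frac{1}{5} \cdot 221 = \frac{2}{5} + \frac{221}{5} = \frac{223}{5} \approx 44.6$)
$\frac{4689}{q} - \frac{4593}{-2334} = \frac{4689}{\frac{223}{5}} - \frac{4593}{-2334} = 4689 \cdot \frac{5}{223} - - \frac{1531}{778} = \frac{23445}{223} + \frac{1531}{778} = \frac{18581623}{173494}$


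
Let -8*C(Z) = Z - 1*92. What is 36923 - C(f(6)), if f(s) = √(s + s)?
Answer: 73823/2 + √3/4 ≈ 36912.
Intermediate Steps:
f(s) = √2*√s (f(s) = √(2*s) = √2*√s)
C(Z) = 23/2 - Z/8 (C(Z) = -(Z - 1*92)/8 = -(Z - 92)/8 = -(-92 + Z)/8 = 23/2 - Z/8)
36923 - C(f(6)) = 36923 - (23/2 - √2*√6/8) = 36923 - (23/2 - √3/4) = 36923 + (-23/2 + √3/4) = 73823/2 + √3/4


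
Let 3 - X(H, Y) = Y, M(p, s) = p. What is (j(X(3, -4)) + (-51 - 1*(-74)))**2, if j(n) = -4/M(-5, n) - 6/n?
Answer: 644809/1225 ≈ 526.38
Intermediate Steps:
X(H, Y) = 3 - Y
j(n) = 4/5 - 6/n (j(n) = -4/(-5) - 6/n = -4*(-1/5) - 6/n = 4/5 - 6/n)
(j(X(3, -4)) + (-51 - 1*(-74)))**2 = ((4/5 - 6/(3 - 1*(-4))) + (-51 - 1*(-74)))**2 = ((4/5 - 6/(3 + 4)) + (-51 + 74))**2 = ((4/5 - 6/7) + 23)**2 = (-2/35 + 23)**2 = (803/35)**2 = 644809/1225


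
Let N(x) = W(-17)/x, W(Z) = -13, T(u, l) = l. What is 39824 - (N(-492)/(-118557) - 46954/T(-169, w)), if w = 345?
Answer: 268050545272927/6707955060 ≈ 39960.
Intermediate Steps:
N(x) = -13/x
39824 - (N(-492)/(-118557) - 46954/T(-169, w)) = 39824 - (-13/(-492)/(-118557) - 46954/345) = 39824 - (-13*(-1/492)*(-1/118557) - 46954*1/345) = 39824 - ((13/492)*(-1/118557) - 46954/345) = 39824 - (-13/58330044 - 46954/345) = 39824 - 1*(-912942963487/6707955060) = 39824 + 912942963487/6707955060 = 268050545272927/6707955060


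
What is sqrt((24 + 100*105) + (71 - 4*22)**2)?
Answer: sqrt(10813) ≈ 103.99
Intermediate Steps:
sqrt((24 + 100*105) + (71 - 4*22)**2) = sqrt((24 + 10500) + (71 - 88)**2) = sqrt(10524 + (-17)**2) = sqrt(10524 + 289) = sqrt(10813)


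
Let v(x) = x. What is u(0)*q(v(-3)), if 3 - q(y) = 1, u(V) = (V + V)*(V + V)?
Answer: 0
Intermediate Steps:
u(V) = 4*V² (u(V) = (2*V)*(2*V) = 4*V²)
q(y) = 2 (q(y) = 3 - 1*1 = 3 - 1 = 2)
u(0)*q(v(-3)) = (4*0²)*2 = (4*0)*2 = 0*2 = 0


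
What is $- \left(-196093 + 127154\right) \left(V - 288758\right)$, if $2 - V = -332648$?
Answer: $3025870588$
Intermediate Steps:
$V = 332650$ ($V = 2 - -332648 = 2 + 332648 = 332650$)
$- \left(-196093 + 127154\right) \left(V - 288758\right) = - \left(-196093 + 127154\right) \left(332650 - 288758\right) = - \left(-68939\right) 43892 = \left(-1\right) \left(-3025870588\right) = 3025870588$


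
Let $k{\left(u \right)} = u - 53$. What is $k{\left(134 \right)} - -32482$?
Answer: $32563$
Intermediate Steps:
$k{\left(u \right)} = -53 + u$
$k{\left(134 \right)} - -32482 = \left(-53 + 134\right) - -32482 = 81 + 32482 = 32563$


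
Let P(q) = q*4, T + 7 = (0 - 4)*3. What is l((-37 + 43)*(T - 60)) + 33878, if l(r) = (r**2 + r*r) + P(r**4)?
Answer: 201917703134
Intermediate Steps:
T = -19 (T = -7 + (0 - 4)*3 = -7 - 4*3 = -7 - 12 = -19)
P(q) = 4*q
l(r) = 2*r**2 + 4*r**4 (l(r) = (r**2 + r*r) + 4*r**4 = (r**2 + r**2) + 4*r**4 = 2*r**2 + 4*r**4)
l((-37 + 43)*(T - 60)) + 33878 = ((-37 + 43)*(-19 - 60))**2*(2 + 4*((-37 + 43)*(-19 - 60))**2) + 33878 = (6*(-79))**2*(2 + 4*(6*(-79))**2) + 33878 = (-474)**2*(2 + 4*(-474)**2) + 33878 = 224676*(2 + 4*224676) + 33878 = 224676*(2 + 898704) + 33878 = 224676*898706 + 33878 = 201917669256 + 33878 = 201917703134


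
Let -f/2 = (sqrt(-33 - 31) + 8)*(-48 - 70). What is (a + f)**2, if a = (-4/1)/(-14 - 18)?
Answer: 30209/64 + 7129560*I ≈ 472.02 + 7.1296e+6*I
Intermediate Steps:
f = 1888 + 1888*I (f = -2*(sqrt(-33 - 31) + 8)*(-48 - 70) = -2*(sqrt(-64) + 8)*(-118) = -2*(8*I + 8)*(-118) = -2*(8 + 8*I)*(-118) = -2*(-944 - 944*I) = 1888 + 1888*I ≈ 1888.0 + 1888.0*I)
a = 1/8 (a = -4*1/(-32) = -4*(-1/32) = 1/8 ≈ 0.12500)
(a + f)**2 = (1/8 + (1888 + 1888*I))**2 = (15105/8 + 1888*I)**2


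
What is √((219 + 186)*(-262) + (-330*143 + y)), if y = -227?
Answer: I*√153527 ≈ 391.83*I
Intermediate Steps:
√((219 + 186)*(-262) + (-330*143 + y)) = √((219 + 186)*(-262) + (-330*143 - 227)) = √(405*(-262) + (-47190 - 227)) = √(-106110 - 47417) = √(-153527) = I*√153527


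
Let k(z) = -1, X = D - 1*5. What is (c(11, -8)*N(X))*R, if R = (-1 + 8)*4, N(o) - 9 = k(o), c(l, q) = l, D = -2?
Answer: 2464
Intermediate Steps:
X = -7 (X = -2 - 1*5 = -2 - 5 = -7)
N(o) = 8 (N(o) = 9 - 1 = 8)
R = 28 (R = 7*4 = 28)
(c(11, -8)*N(X))*R = (11*8)*28 = 88*28 = 2464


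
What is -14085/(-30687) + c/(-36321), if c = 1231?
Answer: 157935196/371527509 ≈ 0.42510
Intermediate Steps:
-14085/(-30687) + c/(-36321) = -14085/(-30687) + 1231/(-36321) = -14085*(-1/30687) + 1231*(-1/36321) = 4695/10229 - 1231/36321 = 157935196/371527509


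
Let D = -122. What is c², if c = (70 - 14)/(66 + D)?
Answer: 1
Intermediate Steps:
c = -1 (c = (70 - 14)/(66 - 122) = 56/(-56) = 56*(-1/56) = -1)
c² = (-1)² = 1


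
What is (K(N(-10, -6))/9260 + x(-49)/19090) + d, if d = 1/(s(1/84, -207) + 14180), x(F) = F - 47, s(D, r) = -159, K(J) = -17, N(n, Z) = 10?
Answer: -1683756989/247853984140 ≈ -0.0067933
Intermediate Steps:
x(F) = -47 + F
d = 1/14021 (d = 1/(-159 + 14180) = 1/14021 ≈ 7.1322e-5)
(K(N(-10, -6))/9260 + x(-49)/19090) + d = (-17/9260 + (-47 - 49)/19090) + 1/14021 = (-17*1/9260 - 96*1/19090) + 1/14021 = (-17/9260 - 48/9545) + 1/14021 = -121349/17677340 + 1/14021 = -1683756989/247853984140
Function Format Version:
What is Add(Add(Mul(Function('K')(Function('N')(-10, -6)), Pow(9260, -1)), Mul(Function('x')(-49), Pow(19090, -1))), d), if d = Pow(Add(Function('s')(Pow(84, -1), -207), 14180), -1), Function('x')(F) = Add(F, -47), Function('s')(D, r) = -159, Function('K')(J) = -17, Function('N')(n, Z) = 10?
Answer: Rational(-1683756989, 247853984140) ≈ -0.0067933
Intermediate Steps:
Function('x')(F) = Add(-47, F)
d = Rational(1, 14021) (d = Pow(Add(-159, 14180), -1) = Pow(14021, -1) = Rational(1, 14021) ≈ 7.1322e-5)
Add(Add(Mul(Function('K')(Function('N')(-10, -6)), Pow(9260, -1)), Mul(Function('x')(-49), Pow(19090, -1))), d) = Add(Add(Mul(-17, Pow(9260, -1)), Mul(Add(-47, -49), Pow(19090, -1))), Rational(1, 14021)) = Add(Add(Mul(-17, Rational(1, 9260)), Mul(-96, Rational(1, 19090))), Rational(1, 14021)) = Add(Add(Rational(-17, 9260), Rational(-48, 9545)), Rational(1, 14021)) = Add(Rational(-121349, 17677340), Rational(1, 14021)) = Rational(-1683756989, 247853984140)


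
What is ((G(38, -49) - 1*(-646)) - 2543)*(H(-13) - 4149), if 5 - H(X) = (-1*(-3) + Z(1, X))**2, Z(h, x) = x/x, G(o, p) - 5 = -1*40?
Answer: 8037120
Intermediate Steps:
G(o, p) = -35 (G(o, p) = 5 - 1*40 = 5 - 40 = -35)
Z(h, x) = 1
H(X) = -11 (H(X) = 5 - (-1*(-3) + 1)**2 = 5 - (3 + 1)**2 = 5 - 1*4**2 = 5 - 1*16 = 5 - 16 = -11)
((G(38, -49) - 1*(-646)) - 2543)*(H(-13) - 4149) = ((-35 - 1*(-646)) - 2543)*(-11 - 4149) = ((-35 + 646) - 2543)*(-4160) = (611 - 2543)*(-4160) = -1932*(-4160) = 8037120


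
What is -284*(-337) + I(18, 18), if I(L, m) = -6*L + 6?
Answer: 95606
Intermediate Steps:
I(L, m) = 6 - 6*L
-284*(-337) + I(18, 18) = -284*(-337) + (6 - 6*18) = 95708 + (6 - 108) = 95708 - 102 = 95606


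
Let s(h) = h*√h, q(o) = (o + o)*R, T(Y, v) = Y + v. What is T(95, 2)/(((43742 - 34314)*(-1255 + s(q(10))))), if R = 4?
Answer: -24347/2004439940 - 1552*√5/501109985 ≈ -1.9072e-5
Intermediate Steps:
q(o) = 8*o (q(o) = (o + o)*4 = (2*o)*4 = 8*o)
s(h) = h^(3/2)
T(95, 2)/(((43742 - 34314)*(-1255 + s(q(10))))) = (95 + 2)/(((43742 - 34314)*(-1255 + (8*10)^(3/2)))) = 97/((9428*(-1255 + 80^(3/2)))) = 97/((9428*(-1255 + 320*√5))) = 97/(-11832140 + 3016960*√5)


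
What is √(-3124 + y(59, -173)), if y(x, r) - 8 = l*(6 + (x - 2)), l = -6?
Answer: I*√3494 ≈ 59.11*I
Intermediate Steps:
y(x, r) = -16 - 6*x (y(x, r) = 8 - 6*(6 + (x - 2)) = 8 - 6*(6 + (-2 + x)) = 8 - 6*(4 + x) = 8 + (-24 - 6*x) = -16 - 6*x)
√(-3124 + y(59, -173)) = √(-3124 + (-16 - 6*59)) = √(-3124 + (-16 - 354)) = √(-3124 - 370) = √(-3494) = I*√3494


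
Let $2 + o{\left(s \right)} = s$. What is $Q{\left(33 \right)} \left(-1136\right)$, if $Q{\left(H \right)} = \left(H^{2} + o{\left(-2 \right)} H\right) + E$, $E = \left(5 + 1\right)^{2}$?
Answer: $-1128048$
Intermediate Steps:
$o{\left(s \right)} = -2 + s$
$E = 36$ ($E = 6^{2} = 36$)
$Q{\left(H \right)} = 36 + H^{2} - 4 H$ ($Q{\left(H \right)} = \left(H^{2} + \left(-2 - 2\right) H\right) + 36 = \left(H^{2} - 4 H\right) + 36 = 36 + H^{2} - 4 H$)
$Q{\left(33 \right)} \left(-1136\right) = \left(36 + 33^{2} - 132\right) \left(-1136\right) = \left(36 + 1089 - 132\right) \left(-1136\right) = 993 \left(-1136\right) = -1128048$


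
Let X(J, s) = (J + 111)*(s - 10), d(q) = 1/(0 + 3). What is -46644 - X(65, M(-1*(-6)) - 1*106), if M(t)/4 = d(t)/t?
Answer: -236404/9 ≈ -26267.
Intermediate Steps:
d(q) = ⅓ (d(q) = 1/3 = ⅓)
M(t) = 4/(3*t) (M(t) = 4*(1/(3*t)) = 4/(3*t))
X(J, s) = (-10 + s)*(111 + J) (X(J, s) = (111 + J)*(-10 + s) = (-10 + s)*(111 + J))
-46644 - X(65, M(-1*(-6)) - 1*106) = -46644 - (-1110 - 10*65 + 111*(4/(3*((-1*(-6)))) - 1*106) + 65*(4/(3*((-1*(-6)))) - 1*106)) = -46644 - (-1110 - 650 + 111*((4/3)/6 - 106) + 65*((4/3)/6 - 106)) = -46644 - (-1110 - 650 + 111*((4/3)*(⅙) - 106) + 65*((4/3)*(⅙) - 106)) = -46644 - (-1110 - 650 + 111*(2/9 - 106) + 65*(2/9 - 106)) = -46644 - (-1110 - 650 + 111*(-952/9) + 65*(-952/9)) = -46644 - (-1110 - 650 - 35224/3 - 61880/9) = -46644 - 1*(-183392/9) = -46644 + 183392/9 = -236404/9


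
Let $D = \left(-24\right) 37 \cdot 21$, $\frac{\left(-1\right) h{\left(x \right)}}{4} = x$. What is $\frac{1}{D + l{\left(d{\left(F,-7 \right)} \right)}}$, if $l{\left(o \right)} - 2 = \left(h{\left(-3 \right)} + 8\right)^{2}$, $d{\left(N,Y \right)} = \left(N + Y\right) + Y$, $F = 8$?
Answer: $- \frac{1}{18246} \approx -5.4807 \cdot 10^{-5}$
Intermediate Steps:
$d{\left(N,Y \right)} = N + 2 Y$
$h{\left(x \right)} = - 4 x$
$l{\left(o \right)} = 402$ ($l{\left(o \right)} = 2 + \left(\left(-4\right) \left(-3\right) + 8\right)^{2} = 2 + \left(12 + 8\right)^{2} = 2 + 20^{2} = 2 + 400 = 402$)
$D = -18648$ ($D = \left(-888\right) 21 = -18648$)
$\frac{1}{D + l{\left(d{\left(F,-7 \right)} \right)}} = \frac{1}{-18648 + 402} = \frac{1}{-18246} = - \frac{1}{18246}$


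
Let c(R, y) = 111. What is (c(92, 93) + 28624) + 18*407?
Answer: 36061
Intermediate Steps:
(c(92, 93) + 28624) + 18*407 = (111 + 28624) + 18*407 = 28735 + 7326 = 36061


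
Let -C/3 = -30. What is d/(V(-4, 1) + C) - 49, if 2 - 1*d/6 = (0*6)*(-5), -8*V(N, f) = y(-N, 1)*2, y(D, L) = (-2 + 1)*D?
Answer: -4447/91 ≈ -48.868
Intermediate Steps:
C = 90 (C = -3*(-30) = 90)
y(D, L) = -D
V(N, f) = -N/4 (V(N, f) = -(-(-1)*N)*2/8 = -N*2/8 = -N/4)
d = 12 (d = 12 - 6*0*6*(-5) = 12 - 0*(-5) = 12 - 6*0 = 12 + 0 = 12)
d/(V(-4, 1) + C) - 49 = 12/(-¼*(-4) + 90) - 49 = 12/(1 + 90) - 49 = 12/91 - 49 = -4447/91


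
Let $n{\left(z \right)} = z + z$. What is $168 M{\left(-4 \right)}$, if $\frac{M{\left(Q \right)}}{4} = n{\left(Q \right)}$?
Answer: $-5376$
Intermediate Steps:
$n{\left(z \right)} = 2 z$
$M{\left(Q \right)} = 8 Q$ ($M{\left(Q \right)} = 4 \cdot 2 Q = 8 Q$)
$168 M{\left(-4 \right)} = 168 \cdot 8 \left(-4\right) = 168 \left(-32\right) = -5376$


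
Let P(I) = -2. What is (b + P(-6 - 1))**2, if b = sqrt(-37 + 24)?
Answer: (2 - I*sqrt(13))**2 ≈ -9.0 - 14.422*I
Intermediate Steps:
b = I*sqrt(13) (b = sqrt(-13) = I*sqrt(13) ≈ 3.6056*I)
(b + P(-6 - 1))**2 = (I*sqrt(13) - 2)**2 = (-2 + I*sqrt(13))**2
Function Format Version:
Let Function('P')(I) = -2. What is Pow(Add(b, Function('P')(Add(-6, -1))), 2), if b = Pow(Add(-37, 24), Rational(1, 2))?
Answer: Pow(Add(2, Mul(-1, I, Pow(13, Rational(1, 2)))), 2) ≈ Add(-9.0000, Mul(-14.422, I))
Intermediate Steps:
b = Mul(I, Pow(13, Rational(1, 2))) (b = Pow(-13, Rational(1, 2)) = Mul(I, Pow(13, Rational(1, 2))) ≈ Mul(3.6056, I))
Pow(Add(b, Function('P')(Add(-6, -1))), 2) = Pow(Add(Mul(I, Pow(13, Rational(1, 2))), -2), 2) = Pow(Add(-2, Mul(I, Pow(13, Rational(1, 2)))), 2)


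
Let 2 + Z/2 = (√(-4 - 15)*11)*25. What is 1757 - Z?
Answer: 1761 - 550*I*√19 ≈ 1761.0 - 2397.4*I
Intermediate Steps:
Z = -4 + 550*I*√19 (Z = -4 + 2*((√(-4 - 15)*11)*25) = -4 + 2*((√(-19)*11)*25) = -4 + 2*(((I*√19)*11)*25) = -4 + 2*((11*I*√19)*25) = -4 + 2*(275*I*√19) = -4 + 550*I*√19 ≈ -4.0 + 2397.4*I)
1757 - Z = 1757 - (-4 + 550*I*√19) = 1757 + (4 - 550*I*√19) = 1761 - 550*I*√19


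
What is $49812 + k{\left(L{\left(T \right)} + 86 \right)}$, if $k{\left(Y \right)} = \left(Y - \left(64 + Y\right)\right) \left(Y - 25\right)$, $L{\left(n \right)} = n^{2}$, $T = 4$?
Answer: $44884$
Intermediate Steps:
$k{\left(Y \right)} = 1600 - 64 Y$ ($k{\left(Y \right)} = - 64 \left(-25 + Y\right) = 1600 - 64 Y$)
$49812 + k{\left(L{\left(T \right)} + 86 \right)} = 49812 + \left(1600 - 64 \left(4^{2} + 86\right)\right) = 49812 + \left(1600 - 64 \left(16 + 86\right)\right) = 49812 + \left(1600 - 6528\right) = 49812 - 4928 = 44884$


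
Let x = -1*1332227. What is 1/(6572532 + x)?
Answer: 1/5240305 ≈ 1.9083e-7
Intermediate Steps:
x = -1332227
1/(6572532 + x) = 1/(6572532 - 1332227) = 1/5240305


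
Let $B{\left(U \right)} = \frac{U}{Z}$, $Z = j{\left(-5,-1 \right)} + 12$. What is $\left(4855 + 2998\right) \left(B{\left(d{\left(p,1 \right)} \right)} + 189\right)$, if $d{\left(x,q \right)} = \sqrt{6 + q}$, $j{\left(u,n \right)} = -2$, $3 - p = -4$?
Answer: $1484217 + \frac{7853 \sqrt{7}}{10} \approx 1.4863 \cdot 10^{6}$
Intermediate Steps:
$p = 7$ ($p = 3 - -4 = 3 + 4 = 7$)
$Z = 10$ ($Z = -2 + 12 = 10$)
$B{\left(U \right)} = \frac{U}{10}$
$\left(4855 + 2998\right) \left(B{\left(d{\left(p,1 \right)} \right)} + 189\right) = \left(4855 + 2998\right) \left(\frac{\sqrt{6 + 1}}{10} + 189\right) = 7853 \left(\frac{\sqrt{7}}{10} + 189\right) = 7853 \left(189 + \frac{\sqrt{7}}{10}\right) = 1484217 + \frac{7853 \sqrt{7}}{10}$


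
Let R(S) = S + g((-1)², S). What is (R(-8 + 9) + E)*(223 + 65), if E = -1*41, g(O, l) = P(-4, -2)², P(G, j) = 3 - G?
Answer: 2592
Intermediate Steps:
g(O, l) = 49 (g(O, l) = (3 - 1*(-4))² = (3 + 4)² = 7² = 49)
R(S) = 49 + S (R(S) = S + 49 = 49 + S)
E = -41
(R(-8 + 9) + E)*(223 + 65) = ((49 + (-8 + 9)) - 41)*(223 + 65) = ((49 + 1) - 41)*288 = (50 - 41)*288 = 9*288 = 2592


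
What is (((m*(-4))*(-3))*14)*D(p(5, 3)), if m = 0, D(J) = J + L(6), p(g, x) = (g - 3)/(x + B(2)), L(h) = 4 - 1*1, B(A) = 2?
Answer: 0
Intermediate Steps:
L(h) = 3 (L(h) = 4 - 1 = 3)
p(g, x) = (-3 + g)/(2 + x) (p(g, x) = (g - 3)/(x + 2) = (-3 + g)/(2 + x))
D(J) = 3 + J (D(J) = J + 3 = 3 + J)
(((m*(-4))*(-3))*14)*D(p(5, 3)) = (((0*(-4))*(-3))*14)*(3 + (-3 + 5)/(2 + 3)) = ((0*(-3))*14)*(3 + 2/5) = (0*14)*(3 + (1/5)*2) = 0*(3 + 2/5) = 0*(17/5) = 0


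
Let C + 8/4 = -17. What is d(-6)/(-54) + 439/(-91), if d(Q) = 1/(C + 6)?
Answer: -1823/378 ≈ -4.8228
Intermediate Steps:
C = -19 (C = -2 - 17 = -19)
d(Q) = -1/13 (d(Q) = 1/(-19 + 6) = 1/(-13) = -1/13)
d(-6)/(-54) + 439/(-91) = -1/13/(-54) + 439/(-91) = -1/13*(-1/54) + 439*(-1/91) = 1/702 - 439/91 = -1823/378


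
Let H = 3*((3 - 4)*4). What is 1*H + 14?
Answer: 2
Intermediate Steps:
H = -12 (H = 3*(-1*4) = 3*(-4) = -12)
1*H + 14 = 1*(-12) + 14 = -12 + 14 = 2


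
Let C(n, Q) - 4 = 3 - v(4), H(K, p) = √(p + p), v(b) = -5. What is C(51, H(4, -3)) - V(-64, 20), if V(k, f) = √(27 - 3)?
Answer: 12 - 2*√6 ≈ 7.1010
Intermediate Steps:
H(K, p) = √2*√p (H(K, p) = √(2*p) = √2*√p)
V(k, f) = 2*√6 (V(k, f) = √24 = 2*√6)
C(n, Q) = 12 (C(n, Q) = 4 + (3 - 1*(-5)) = 4 + (3 + 5) = 4 + 8 = 12)
C(51, H(4, -3)) - V(-64, 20) = 12 - 2*√6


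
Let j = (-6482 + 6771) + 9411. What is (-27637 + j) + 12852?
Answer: -5085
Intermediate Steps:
j = 9700 (j = 289 + 9411 = 9700)
(-27637 + j) + 12852 = (-27637 + 9700) + 12852 = -17937 + 12852 = -5085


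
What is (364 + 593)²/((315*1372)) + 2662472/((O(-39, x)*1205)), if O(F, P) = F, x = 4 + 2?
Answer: -24613929449/451339980 ≈ -54.535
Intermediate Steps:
x = 6
(364 + 593)²/((315*1372)) + 2662472/((O(-39, x)*1205)) = (364 + 593)²/((315*1372)) + 2662472/((-39*1205)) = 957²/432180 + 2662472/(-46995) = 915849*(1/432180) + 2662472*(-1/46995) = 101761/48020 - 2662472/46995 = -24613929449/451339980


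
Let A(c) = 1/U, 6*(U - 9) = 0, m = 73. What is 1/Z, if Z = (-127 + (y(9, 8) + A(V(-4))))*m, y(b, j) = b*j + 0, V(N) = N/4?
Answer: -9/36062 ≈ -0.00024957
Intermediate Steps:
U = 9 (U = 9 + (⅙)*0 = 9 + 0 = 9)
V(N) = N/4 (V(N) = N*(¼) = N/4)
y(b, j) = b*j
A(c) = ⅑ (A(c) = 1/9 = ⅑)
Z = -36062/9 (Z = (-127 + (9*8 + ⅑))*73 = (-127 + (72 + ⅑))*73 = (-127 + 649/9)*73 = -494/9*73 = -36062/9 ≈ -4006.9)
1/Z = 1/(-36062/9) = -9/36062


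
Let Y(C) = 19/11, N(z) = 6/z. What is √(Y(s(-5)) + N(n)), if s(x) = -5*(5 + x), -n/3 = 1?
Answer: I*√33/11 ≈ 0.52223*I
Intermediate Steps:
n = -3 (n = -3*1 = -3)
s(x) = -25 - 5*x
Y(C) = 19/11 (Y(C) = 19*(1/11) = 19/11)
√(Y(s(-5)) + N(n)) = √(19/11 + 6/(-3)) = √(19/11 + 6*(-⅓)) = √(19/11 - 2) = √(-3/11) = I*√33/11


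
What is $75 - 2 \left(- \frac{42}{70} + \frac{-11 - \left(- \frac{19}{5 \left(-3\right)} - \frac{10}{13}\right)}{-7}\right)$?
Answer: $\frac{99529}{1365} \approx 72.915$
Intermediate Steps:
$75 - 2 \left(- \frac{42}{70} + \frac{-11 - \left(- \frac{19}{5 \left(-3\right)} - \frac{10}{13}\right)}{-7}\right) = 75 - 2 \left(\left(-42\right) \frac{1}{70} + \left(-11 - \left(- \frac{19}{-15} - \frac{10}{13}\right)\right) \left(- \frac{1}{7}\right)\right) = 75 - 2 \left(- \frac{3}{5} + \left(-11 - \left(\left(-19\right) \left(- \frac{1}{15}\right) - \frac{10}{13}\right)\right) \left(- \frac{1}{7}\right)\right) = 75 - 2 \left(- \frac{3}{5} + \left(-11 - \left(\frac{19}{15} - \frac{10}{13}\right)\right) \left(- \frac{1}{7}\right)\right) = 75 - 2 \left(- \frac{3}{5} + \left(-11 - \frac{97}{195}\right) \left(- \frac{1}{7}\right)\right) = 75 - 2 \left(- \frac{3}{5} - - \frac{2242}{1365}\right) = 75 - 2 \left(- \frac{3}{5} + \frac{2242}{1365}\right) = 75 - \frac{2846}{1365} = \frac{99529}{1365}$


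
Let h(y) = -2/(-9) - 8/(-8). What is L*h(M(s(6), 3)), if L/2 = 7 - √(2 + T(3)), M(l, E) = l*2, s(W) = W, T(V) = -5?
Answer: 154/9 - 22*I*√3/9 ≈ 17.111 - 4.2339*I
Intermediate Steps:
M(l, E) = 2*l
h(y) = 11/9 (h(y) = -2*(-⅑) - 8*(-⅛) = 2/9 + 1 = 11/9)
L = 14 - 2*I*√3 (L = 2*(7 - √(2 - 5)) = 2*(7 - √(-3)) = 2*(7 - I*√3) = 14 - 2*I*√3 ≈ 14.0 - 3.4641*I)
L*h(M(s(6), 3)) = (14 - 2*I*√3)*(11/9) = 154/9 - 22*I*√3/9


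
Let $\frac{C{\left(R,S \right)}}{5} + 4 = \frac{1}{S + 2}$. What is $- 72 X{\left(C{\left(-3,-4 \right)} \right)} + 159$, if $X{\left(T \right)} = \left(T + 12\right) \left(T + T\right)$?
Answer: $-33861$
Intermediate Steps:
$C{\left(R,S \right)} = -20 + \frac{5}{2 + S}$ ($C{\left(R,S \right)} = -20 + \frac{5}{S + 2} = -20 + \frac{5}{2 + S}$)
$X{\left(T \right)} = 2 T \left(12 + T\right)$ ($X{\left(T \right)} = \left(12 + T\right) 2 T = 2 T \left(12 + T\right)$)
$- 72 X{\left(C{\left(-3,-4 \right)} \right)} + 159 = - 72 \cdot 2 \frac{5 \left(-7 - -16\right)}{2 - 4} \left(12 + \frac{5 \left(-7 - -16\right)}{2 - 4}\right) + 159 = - 72 \cdot 2 \frac{5 \left(-7 + 16\right)}{-2} \left(12 + \frac{5 \left(-7 + 16\right)}{-2}\right) + 159 = - 72 \cdot 2 \cdot 5 \left(- \frac{1}{2}\right) 9 \left(12 + 5 \left(- \frac{1}{2}\right) 9\right) + 159 = - 72 \cdot 2 \left(- \frac{45}{2}\right) \left(12 - \frac{45}{2}\right) + 159 = - 72 \cdot 2 \left(- \frac{45}{2}\right) \left(- \frac{21}{2}\right) + 159 = \left(-72\right) \frac{945}{2} + 159 = -34020 + 159 = -33861$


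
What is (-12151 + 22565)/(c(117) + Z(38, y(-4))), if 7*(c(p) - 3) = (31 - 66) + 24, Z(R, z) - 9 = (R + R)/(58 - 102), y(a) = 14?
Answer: 400939/335 ≈ 1196.8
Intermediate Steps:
Z(R, z) = 9 - R/22 (Z(R, z) = 9 + (R + R)/(58 - 102) = 9 + (2*R)/(-44) = 9 + (2*R)*(-1/44) = 9 - R/22)
c(p) = 10/7 (c(p) = 3 + ((31 - 66) + 24)/7 = 3 + (-35 + 24)/7 = 3 + (⅐)*(-11) = 3 - 11/7 = 10/7)
(-12151 + 22565)/(c(117) + Z(38, y(-4))) = (-12151 + 22565)/(10/7 + (9 - 1/22*38)) = 10414/(10/7 + (9 - 19/11)) = 10414/(10/7 + 80/11) = 10414/(670/77) = 10414*(77/670) = 400939/335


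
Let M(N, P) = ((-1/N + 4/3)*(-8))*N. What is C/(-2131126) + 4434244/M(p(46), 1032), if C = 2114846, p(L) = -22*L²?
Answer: 85132896379/10725381178 ≈ 7.9375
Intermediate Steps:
M(N, P) = N*(-32/3 + 8/N) (M(N, P) = ((-1/N + 4*(⅓))*(-8))*N = ((-1/N + 4/3)*(-8))*N = ((4/3 - 1/N)*(-8))*N = (-32/3 + 8/N)*N = N*(-32/3 + 8/N))
C/(-2131126) + 4434244/M(p(46), 1032) = 2114846/(-2131126) + 4434244/(8 - (-704)*46²/3) = 2114846*(-1/2131126) + 4434244/(8 - (-704)*2116/3) = -28579/28799 + 4434244/(8 - 32/3*(-46552)) = -28579/28799 + 4434244/(8 + 1489664/3) = -28579/28799 + 4434244/(1489688/3) = -28579/28799 + 4434244*(3/1489688) = -28579/28799 + 3325683/372422 = 85132896379/10725381178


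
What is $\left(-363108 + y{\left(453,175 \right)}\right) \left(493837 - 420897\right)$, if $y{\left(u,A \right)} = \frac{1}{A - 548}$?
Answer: $- \frac{9878941447900}{373} \approx -2.6485 \cdot 10^{10}$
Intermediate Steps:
$y{\left(u,A \right)} = \frac{1}{-548 + A}$
$\left(-363108 + y{\left(453,175 \right)}\right) \left(493837 - 420897\right) = \left(-363108 + \frac{1}{-548 + 175}\right) \left(493837 - 420897\right) = \left(-363108 + \frac{1}{-373}\right) 72940 = \left(-363108 - \frac{1}{373}\right) 72940 = \left(- \frac{135439285}{373}\right) 72940 = - \frac{9878941447900}{373}$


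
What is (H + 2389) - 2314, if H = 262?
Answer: 337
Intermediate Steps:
(H + 2389) - 2314 = (262 + 2389) - 2314 = 2651 - 2314 = 337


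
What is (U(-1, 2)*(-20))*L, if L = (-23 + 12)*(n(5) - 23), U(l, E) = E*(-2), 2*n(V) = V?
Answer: 18040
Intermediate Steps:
n(V) = V/2
U(l, E) = -2*E
L = 451/2 (L = (-23 + 12)*((½)*5 - 23) = -11*(5/2 - 23) = -11*(-41/2) = 451/2 ≈ 225.50)
(U(-1, 2)*(-20))*L = (-2*2*(-20))*(451/2) = -4*(-20)*(451/2) = 80*(451/2) = 18040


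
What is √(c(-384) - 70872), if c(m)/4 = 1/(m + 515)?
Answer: 2*I*√304058467/131 ≈ 266.22*I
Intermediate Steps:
c(m) = 4/(515 + m) (c(m) = 4/(m + 515) = 4/(515 + m))
√(c(-384) - 70872) = √(4/(515 - 384) - 70872) = √(4/131 - 70872) = √(-9284228/131) = 2*I*√304058467/131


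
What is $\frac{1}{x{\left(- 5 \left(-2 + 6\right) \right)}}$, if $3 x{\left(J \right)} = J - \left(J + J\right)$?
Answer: $\frac{3}{20} \approx 0.15$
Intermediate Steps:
$x{\left(J \right)} = - \frac{J}{3}$ ($x{\left(J \right)} = \frac{J - \left(J + J\right)}{3} = \frac{J - 2 J}{3} = \frac{\left(-1\right) J}{3} = - \frac{J}{3}$)
$\frac{1}{x{\left(- 5 \left(-2 + 6\right) \right)}} = \frac{1}{\left(- \frac{1}{3}\right) \left(- 5 \left(-2 + 6\right)\right)} = \frac{1}{\left(- \frac{1}{3}\right) \left(\left(-5\right) 4\right)} = \frac{1}{\left(- \frac{1}{3}\right) \left(-20\right)} = \frac{1}{\frac{20}{3}} = \frac{3}{20}$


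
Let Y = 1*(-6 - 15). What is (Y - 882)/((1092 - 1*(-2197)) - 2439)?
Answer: -903/850 ≈ -1.0624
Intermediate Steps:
Y = -21 (Y = 1*(-21) = -21)
(Y - 882)/((1092 - 1*(-2197)) - 2439) = (-21 - 882)/((1092 - 1*(-2197)) - 2439) = -903/((1092 + 2197) - 2439) = -903/(3289 - 2439) = -903/850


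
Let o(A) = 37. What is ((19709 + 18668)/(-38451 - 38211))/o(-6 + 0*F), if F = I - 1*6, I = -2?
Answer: -38377/2836494 ≈ -0.013530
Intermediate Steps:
F = -8 (F = -2 - 1*6 = -2 - 6 = -8)
((19709 + 18668)/(-38451 - 38211))/o(-6 + 0*F) = ((19709 + 18668)/(-38451 - 38211))/37 = (38377/(-76662))*(1/37) = (38377*(-1/76662))*(1/37) = -38377/76662*1/37 = -38377/2836494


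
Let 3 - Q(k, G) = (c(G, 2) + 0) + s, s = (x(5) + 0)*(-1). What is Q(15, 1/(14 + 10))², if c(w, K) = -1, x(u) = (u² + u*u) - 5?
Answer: 2401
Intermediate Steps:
x(u) = -5 + 2*u² (x(u) = (u² + u²) - 5 = 2*u² - 5 = -5 + 2*u²)
s = -45 (s = ((-5 + 2*5²) + 0)*(-1) = ((-5 + 2*25) + 0)*(-1) = ((-5 + 50) + 0)*(-1) = (45 + 0)*(-1) = 45*(-1) = -45)
Q(k, G) = 49 (Q(k, G) = 3 - ((-1 + 0) - 45) = 3 - (-1 - 45) = 3 - 1*(-46) = 3 + 46 = 49)
Q(15, 1/(14 + 10))² = 49² = 2401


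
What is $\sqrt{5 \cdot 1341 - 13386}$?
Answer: $i \sqrt{6681} \approx 81.737 i$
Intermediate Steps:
$\sqrt{5 \cdot 1341 - 13386} = \sqrt{6705 - 13386} = \sqrt{-6681} = i \sqrt{6681}$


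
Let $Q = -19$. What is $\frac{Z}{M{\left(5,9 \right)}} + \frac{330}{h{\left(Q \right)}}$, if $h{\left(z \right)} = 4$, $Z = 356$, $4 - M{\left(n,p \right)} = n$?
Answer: $- \frac{547}{2} \approx -273.5$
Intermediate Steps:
$M{\left(n,p \right)} = 4 - n$
$\frac{Z}{M{\left(5,9 \right)}} + \frac{330}{h{\left(Q \right)}} = \frac{356}{4 - 5} + \frac{330}{4} = \frac{356}{4 - 5} + 330 \cdot \frac{1}{4} = \frac{356}{-1} + \frac{165}{2} = 356 \left(-1\right) + \frac{165}{2} = -356 + \frac{165}{2} = - \frac{547}{2}$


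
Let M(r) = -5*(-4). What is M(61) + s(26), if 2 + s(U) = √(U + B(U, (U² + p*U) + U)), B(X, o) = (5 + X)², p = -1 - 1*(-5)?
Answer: 18 + √987 ≈ 49.417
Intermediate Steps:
p = 4 (p = -1 + 5 = 4)
M(r) = 20
s(U) = -2 + √(U + (5 + U)²)
M(61) + s(26) = 20 + (-2 + √(26 + (5 + 26)²)) = 20 + (-2 + √(26 + 31²)) = 20 + (-2 + √(26 + 961)) = 20 + (-2 + √987) = 18 + √987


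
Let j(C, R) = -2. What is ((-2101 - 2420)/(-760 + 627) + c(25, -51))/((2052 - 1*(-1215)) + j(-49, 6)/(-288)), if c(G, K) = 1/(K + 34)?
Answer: 11048256/1063685189 ≈ 0.010387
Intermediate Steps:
c(G, K) = 1/(34 + K)
((-2101 - 2420)/(-760 + 627) + c(25, -51))/((2052 - 1*(-1215)) + j(-49, 6)/(-288)) = ((-2101 - 2420)/(-760 + 627) + 1/(34 - 51))/((2052 - 1*(-1215)) - 2/(-288)) = (-4521/(-133) + 1/(-17))/((2052 + 1215) - 2*(-1/288)) = (-4521*(-1/133) - 1/17)/(3267 + 1/144) = (4521/133 - 1/17)/(470449/144) = (76724/2261)*(144/470449) = 11048256/1063685189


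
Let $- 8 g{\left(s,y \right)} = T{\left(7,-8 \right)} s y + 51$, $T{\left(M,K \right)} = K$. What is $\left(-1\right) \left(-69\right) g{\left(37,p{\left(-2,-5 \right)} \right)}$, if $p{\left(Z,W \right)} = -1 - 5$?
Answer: $- \frac{126063}{8} \approx -15758.0$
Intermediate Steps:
$p{\left(Z,W \right)} = -6$
$g{\left(s,y \right)} = - \frac{51}{8} + s y$ ($g{\left(s,y \right)} = - \frac{- 8 s y + 51}{8} = - \frac{51 - 8 s y}{8} = - \frac{51}{8} + s y$)
$\left(-1\right) \left(-69\right) g{\left(37,p{\left(-2,-5 \right)} \right)} = \left(-1\right) \left(-69\right) \left(- \frac{51}{8} + 37 \left(-6\right)\right) = 69 \left(- \frac{51}{8} - 222\right) = 69 \left(- \frac{1827}{8}\right) = - \frac{126063}{8}$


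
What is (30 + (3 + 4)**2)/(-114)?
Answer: -79/114 ≈ -0.69298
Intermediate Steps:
(30 + (3 + 4)**2)/(-114) = -(30 + 7**2)/114 = -(30 + 49)/114 = -1/114*79 = -79/114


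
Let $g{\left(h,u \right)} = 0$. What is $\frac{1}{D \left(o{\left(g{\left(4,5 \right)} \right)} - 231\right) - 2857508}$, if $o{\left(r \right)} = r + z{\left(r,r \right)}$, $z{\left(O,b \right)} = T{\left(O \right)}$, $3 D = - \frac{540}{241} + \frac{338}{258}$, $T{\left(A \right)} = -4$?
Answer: $- \frac{93267}{266504399851} \approx -3.4996 \cdot 10^{-7}$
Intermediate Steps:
$D = - \frac{28931}{93267}$ ($D = \frac{- \frac{540}{241} + \frac{338}{258}}{3} = \frac{\left(-540\right) \frac{1}{241} + 338 \cdot \frac{1}{258}}{3} = \frac{- \frac{540}{241} + \frac{169}{129}}{3} = \frac{1}{3} \left(- \frac{28931}{31089}\right) = - \frac{28931}{93267} \approx -0.3102$)
$z{\left(O,b \right)} = -4$
$o{\left(r \right)} = -4 + r$ ($o{\left(r \right)} = r - 4 = -4 + r$)
$\frac{1}{D \left(o{\left(g{\left(4,5 \right)} \right)} - 231\right) - 2857508} = \frac{1}{- \frac{28931 \left(\left(-4 + 0\right) - 231\right)}{93267} - 2857508} = \frac{1}{- \frac{28931 \left(-4 - 231\right)}{93267} - 2857508} = \frac{1}{\left(- \frac{28931}{93267}\right) \left(-235\right) - 2857508} = \frac{1}{\frac{6798785}{93267} - 2857508} = \frac{1}{- \frac{266504399851}{93267}} = - \frac{93267}{266504399851}$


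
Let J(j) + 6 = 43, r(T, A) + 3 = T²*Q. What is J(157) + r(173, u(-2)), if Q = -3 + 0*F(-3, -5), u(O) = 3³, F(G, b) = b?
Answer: -89753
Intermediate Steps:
u(O) = 27
Q = -3 (Q = -3 + 0*(-5) = -3 + 0 = -3)
r(T, A) = -3 - 3*T² (r(T, A) = -3 + T²*(-3) = -3 - 3*T²)
J(j) = 37 (J(j) = -6 + 43 = 37)
J(157) + r(173, u(-2)) = 37 + (-3 - 3*173²) = 37 + (-3 - 3*29929) = 37 + (-3 - 89787) = 37 - 89790 = -89753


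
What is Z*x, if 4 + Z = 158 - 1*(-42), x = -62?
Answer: -12152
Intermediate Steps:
Z = 196 (Z = -4 + (158 - 1*(-42)) = -4 + (158 + 42) = -4 + 200 = 196)
Z*x = 196*(-62) = -12152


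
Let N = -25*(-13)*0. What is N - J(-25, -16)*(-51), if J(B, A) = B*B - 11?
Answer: 31314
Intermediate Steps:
J(B, A) = -11 + B² (J(B, A) = B² - 11 = -11 + B²)
N = 0 (N = 325*0 = 0)
N - J(-25, -16)*(-51) = 0 - (-11 + (-25)²)*(-51) = 0 - (-11 + 625)*(-51) = 0 - 614*(-51) = 0 - 1*(-31314) = 0 + 31314 = 31314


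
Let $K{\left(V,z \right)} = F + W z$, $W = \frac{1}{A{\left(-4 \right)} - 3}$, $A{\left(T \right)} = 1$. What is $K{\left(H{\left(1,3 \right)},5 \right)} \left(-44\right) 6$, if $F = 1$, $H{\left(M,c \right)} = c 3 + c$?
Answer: $396$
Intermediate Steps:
$H{\left(M,c \right)} = 4 c$ ($H{\left(M,c \right)} = 3 c + c = 4 c$)
$W = - \frac{1}{2}$ ($W = \frac{1}{1 - 3} = \frac{1}{-2} = - \frac{1}{2} \approx -0.5$)
$K{\left(V,z \right)} = 1 - \frac{z}{2}$
$K{\left(H{\left(1,3 \right)},5 \right)} \left(-44\right) 6 = \left(1 - \frac{5}{2}\right) \left(-44\right) 6 = \left(- \frac{3}{2}\right) \left(-44\right) 6 = 66 \cdot 6 = 396$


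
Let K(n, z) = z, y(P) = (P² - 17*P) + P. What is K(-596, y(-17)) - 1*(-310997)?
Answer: 311558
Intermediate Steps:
y(P) = P² - 16*P
K(-596, y(-17)) - 1*(-310997) = -17*(-16 - 17) - 1*(-310997) = -17*(-33) + 310997 = 561 + 310997 = 311558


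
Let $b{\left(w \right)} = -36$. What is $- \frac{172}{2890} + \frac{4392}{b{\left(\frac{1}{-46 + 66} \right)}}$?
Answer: $- \frac{176376}{1445} \approx -122.06$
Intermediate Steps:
$- \frac{172}{2890} + \frac{4392}{b{\left(\frac{1}{-46 + 66} \right)}} = - \frac{172}{2890} + \frac{4392}{-36} = \left(-172\right) \frac{1}{2890} + 4392 \left(- \frac{1}{36}\right) = - \frac{86}{1445} - 122 = - \frac{176376}{1445}$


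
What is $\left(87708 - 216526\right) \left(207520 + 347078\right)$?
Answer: $-71442205164$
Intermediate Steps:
$\left(87708 - 216526\right) \left(207520 + 347078\right) = \left(-128818\right) 554598 = -71442205164$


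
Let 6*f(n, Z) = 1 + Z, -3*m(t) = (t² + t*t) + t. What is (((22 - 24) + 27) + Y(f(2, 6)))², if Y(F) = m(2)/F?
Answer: 24025/49 ≈ 490.31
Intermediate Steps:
m(t) = -2*t²/3 - t/3 (m(t) = -((t² + t*t) + t)/3 = -((t² + t²) + t)/3 = -(2*t² + t)/3 = -(t + 2*t²)/3 = -2*t²/3 - t/3)
f(n, Z) = ⅙ + Z/6 (f(n, Z) = (1 + Z)/6 = ⅙ + Z/6)
Y(F) = -10/(3*F) (Y(F) = (-⅓*2*(1 + 2*2))/F = (-⅓*2*(1 + 4))/F = (-⅓*2*5)/F = -10/(3*F))
(((22 - 24) + 27) + Y(f(2, 6)))² = (((22 - 24) + 27) - 10/(3*(⅙ + (⅙)*6)))² = ((-2 + 27) - 10/(3*(⅙ + 1)))² = (25 - 10/(3*7/6))² = (25 - 10/3*6/7)² = (25 - 20/7)² = (155/7)² = 24025/49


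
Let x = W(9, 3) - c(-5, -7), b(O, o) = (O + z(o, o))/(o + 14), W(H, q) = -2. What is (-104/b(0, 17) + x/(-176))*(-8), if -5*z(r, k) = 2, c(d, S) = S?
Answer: -1418555/22 ≈ -64480.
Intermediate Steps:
z(r, k) = -2/5 (z(r, k) = -1/5*2 = -2/5)
b(O, o) = (-2/5 + O)/(14 + o) (b(O, o) = (O - 2/5)/(o + 14) = (-2/5 + O)/(14 + o))
x = 5 (x = -2 - 1*(-7) = -2 + 7 = 5)
(-104/b(0, 17) + x/(-176))*(-8) = (-104*(14 + 17)/(-2/5 + 0) + 5/(-176))*(-8) = (-104/(-2/5/31) + 5*(-1/176))*(-8) = (-104/((1/31)*(-2/5)) - 5/176)*(-8) = (-104/(-2/155) - 5/176)*(-8) = (-104*(-155/2) - 5/176)*(-8) = (8060 - 5/176)*(-8) = (1418555/176)*(-8) = -1418555/22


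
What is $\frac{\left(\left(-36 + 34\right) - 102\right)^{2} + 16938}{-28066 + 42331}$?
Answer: $\frac{27754}{14265} \approx 1.9456$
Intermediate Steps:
$\frac{\left(\left(-36 + 34\right) - 102\right)^{2} + 16938}{-28066 + 42331} = \frac{\left(-2 - 102\right)^{2} + 16938}{14265} = \left(\left(-104\right)^{2} + 16938\right) \frac{1}{14265} = \left(10816 + 16938\right) \frac{1}{14265} = 27754 \cdot \frac{1}{14265} = \frac{27754}{14265}$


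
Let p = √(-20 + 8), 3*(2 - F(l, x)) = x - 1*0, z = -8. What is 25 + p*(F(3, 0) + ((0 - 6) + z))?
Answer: 25 - 24*I*√3 ≈ 25.0 - 41.569*I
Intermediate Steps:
F(l, x) = 2 - x/3 (F(l, x) = 2 - (x - 1*0)/3 = 2 - (x + 0)/3 = 2 - x/3)
p = 2*I*√3 (p = √(-12) = 2*I*√3 ≈ 3.4641*I)
25 + p*(F(3, 0) + ((0 - 6) + z)) = 25 + (2*I*√3)*((2 - ⅓*0) + ((0 - 6) - 8)) = 25 + (2*I*√3)*((2 + 0) + (-6 - 8)) = 25 + (2*I*√3)*(2 - 14) = 25 + (2*I*√3)*(-12) = 25 - 24*I*√3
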